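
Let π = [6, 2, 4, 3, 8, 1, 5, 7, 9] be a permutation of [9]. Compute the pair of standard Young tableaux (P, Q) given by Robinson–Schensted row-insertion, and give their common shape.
P = [1, 3, 5, 7, 9] / [2, 8] / [4] / [6];  Q = [1, 3, 5, 8, 9] / [2, 7] / [4] / [6];  common shape = (5, 2, 1, 1)

Row-insert the values π_1, π_2, … into P one at a time, bumping the leftmost entry strictly greater than the inserted value down to the next row. The recording tableau Q records, in position (i, j), the step at which that cell was added to P.
  Insert 6 (step 1): P = [6];  Q = [1]
  Insert 2 (step 2): P = [2] / [6];  Q = [1] / [2]
  Insert 4 (step 3): P = [2, 4] / [6];  Q = [1, 3] / [2]
  Insert 3 (step 4): P = [2, 3] / [4] / [6];  Q = [1, 3] / [2] / [4]
  Insert 8 (step 5): P = [2, 3, 8] / [4] / [6];  Q = [1, 3, 5] / [2] / [4]
  Insert 1 (step 6): P = [1, 3, 8] / [2] / [4] / [6];  Q = [1, 3, 5] / [2] / [4] / [6]
  Insert 5 (step 7): P = [1, 3, 5] / [2, 8] / [4] / [6];  Q = [1, 3, 5] / [2, 7] / [4] / [6]
  Insert 7 (step 8): P = [1, 3, 5, 7] / [2, 8] / [4] / [6];  Q = [1, 3, 5, 8] / [2, 7] / [4] / [6]
  Insert 9 (step 9): P = [1, 3, 5, 7, 9] / [2, 8] / [4] / [6];  Q = [1, 3, 5, 8, 9] / [2, 7] / [4] / [6]
Final shape: (5, 2, 1, 1).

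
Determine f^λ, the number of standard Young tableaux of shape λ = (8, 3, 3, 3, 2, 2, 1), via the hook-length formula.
# SYT of shape (8, 3, 3, 3, 2, 2, 1) = 1066965900

Hook-length formula: f^λ = n! / Π hook(c), product over all cells c of the Young diagram. For λ = (8, 3, 3, 3, 2, 2, 1), n = 22 boxes. Hook lengths by row (left-to-right, top-to-bottom): [14, 12, 9, 5, 4, 3, 2, 1]; [8, 6, 3]; [7, 5, 2]; [6, 4, 1]; [4, 2]; [3, 1]; [1]. Product of hooks = 1053455155200. So f^λ = 22! / 1053455155200 = 1124000727777607680000 / 1053455155200 = 1066965900.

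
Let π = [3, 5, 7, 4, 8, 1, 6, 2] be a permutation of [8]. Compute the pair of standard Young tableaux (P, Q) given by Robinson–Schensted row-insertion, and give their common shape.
P = [1, 2, 6, 8] / [3, 4] / [5, 7];  Q = [1, 2, 3, 5] / [4, 7] / [6, 8];  common shape = (4, 2, 2)

Row-insert the values π_1, π_2, … into P one at a time, bumping the leftmost entry strictly greater than the inserted value down to the next row. The recording tableau Q records, in position (i, j), the step at which that cell was added to P.
  Insert 3 (step 1): P = [3];  Q = [1]
  Insert 5 (step 2): P = [3, 5];  Q = [1, 2]
  Insert 7 (step 3): P = [3, 5, 7];  Q = [1, 2, 3]
  Insert 4 (step 4): P = [3, 4, 7] / [5];  Q = [1, 2, 3] / [4]
  Insert 8 (step 5): P = [3, 4, 7, 8] / [5];  Q = [1, 2, 3, 5] / [4]
  Insert 1 (step 6): P = [1, 4, 7, 8] / [3] / [5];  Q = [1, 2, 3, 5] / [4] / [6]
  Insert 6 (step 7): P = [1, 4, 6, 8] / [3, 7] / [5];  Q = [1, 2, 3, 5] / [4, 7] / [6]
  Insert 2 (step 8): P = [1, 2, 6, 8] / [3, 4] / [5, 7];  Q = [1, 2, 3, 5] / [4, 7] / [6, 8]
Final shape: (4, 2, 2).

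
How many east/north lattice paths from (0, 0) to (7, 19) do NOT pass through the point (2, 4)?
Number of paths = 425240

Total paths from (0, 0) to (7, 19): C(26, 7) = 657800. Paths through (2, 4): (paths (0, 0) → (2, 4)) × (paths (2, 4) → (7, 19)) = C(6, 2) · C(20, 5) = 15 · 15504 = 232560. Avoidance count = 657800 − 232560 = 425240.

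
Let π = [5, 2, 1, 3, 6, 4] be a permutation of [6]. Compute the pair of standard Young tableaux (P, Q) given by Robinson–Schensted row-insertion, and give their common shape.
P = [1, 3, 4] / [2, 6] / [5];  Q = [1, 4, 5] / [2, 6] / [3];  common shape = (3, 2, 1)

Row-insert the values π_1, π_2, … into P one at a time, bumping the leftmost entry strictly greater than the inserted value down to the next row. The recording tableau Q records, in position (i, j), the step at which that cell was added to P.
  Insert 5 (step 1): P = [5];  Q = [1]
  Insert 2 (step 2): P = [2] / [5];  Q = [1] / [2]
  Insert 1 (step 3): P = [1] / [2] / [5];  Q = [1] / [2] / [3]
  Insert 3 (step 4): P = [1, 3] / [2] / [5];  Q = [1, 4] / [2] / [3]
  Insert 6 (step 5): P = [1, 3, 6] / [2] / [5];  Q = [1, 4, 5] / [2] / [3]
  Insert 4 (step 6): P = [1, 3, 4] / [2, 6] / [5];  Q = [1, 4, 5] / [2, 6] / [3]
Final shape: (3, 2, 1).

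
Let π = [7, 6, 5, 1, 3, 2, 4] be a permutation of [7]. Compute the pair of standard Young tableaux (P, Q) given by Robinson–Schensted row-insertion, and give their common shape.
P = [1, 2, 4] / [3] / [5] / [6] / [7];  Q = [1, 5, 7] / [2] / [3] / [4] / [6];  common shape = (3, 1, 1, 1, 1)

Row-insert the values π_1, π_2, … into P one at a time, bumping the leftmost entry strictly greater than the inserted value down to the next row. The recording tableau Q records, in position (i, j), the step at which that cell was added to P.
  Insert 7 (step 1): P = [7];  Q = [1]
  Insert 6 (step 2): P = [6] / [7];  Q = [1] / [2]
  Insert 5 (step 3): P = [5] / [6] / [7];  Q = [1] / [2] / [3]
  Insert 1 (step 4): P = [1] / [5] / [6] / [7];  Q = [1] / [2] / [3] / [4]
  Insert 3 (step 5): P = [1, 3] / [5] / [6] / [7];  Q = [1, 5] / [2] / [3] / [4]
  Insert 2 (step 6): P = [1, 2] / [3] / [5] / [6] / [7];  Q = [1, 5] / [2] / [3] / [4] / [6]
  Insert 4 (step 7): P = [1, 2, 4] / [3] / [5] / [6] / [7];  Q = [1, 5, 7] / [2] / [3] / [4] / [6]
Final shape: (3, 1, 1, 1, 1).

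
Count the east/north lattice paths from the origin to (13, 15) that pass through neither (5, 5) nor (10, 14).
Number of paths = 20588136

Inclusion–exclusion. Total paths: C(28, 13) = 37442160. Through P₁: C(10, 5)·C(18, 8) = 11027016. Through P₂: C(24, 10)·C(4, 3) = 7845024. Since P₁ is strictly southwest of P₂, a monotone path through both must visit P₁ then P₂; paths through both = C(10, 5)·C(14, 5)·C(4, 3) = 2018016. Avoid both = 37442160 − 11027016 − 7845024 + 2018016 = 20588136.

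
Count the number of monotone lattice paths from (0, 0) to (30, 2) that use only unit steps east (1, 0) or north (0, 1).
Number of paths = 496

A monotone lattice path from (0, 0) to (30, 2) consists of 30 east steps and 2 north steps in some order, so it is determined by which 30 of the 32 steps are east. The count is C(32, 30) = 496.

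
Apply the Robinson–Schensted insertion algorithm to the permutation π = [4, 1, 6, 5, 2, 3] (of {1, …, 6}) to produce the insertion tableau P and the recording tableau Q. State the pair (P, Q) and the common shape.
P = [1, 2, 3] / [4, 5] / [6];  Q = [1, 3, 6] / [2, 4] / [5];  common shape = (3, 2, 1)

Row-insert the values π_1, π_2, … into P one at a time, bumping the leftmost entry strictly greater than the inserted value down to the next row. The recording tableau Q records, in position (i, j), the step at which that cell was added to P.
  Insert 4 (step 1): P = [4];  Q = [1]
  Insert 1 (step 2): P = [1] / [4];  Q = [1] / [2]
  Insert 6 (step 3): P = [1, 6] / [4];  Q = [1, 3] / [2]
  Insert 5 (step 4): P = [1, 5] / [4, 6];  Q = [1, 3] / [2, 4]
  Insert 2 (step 5): P = [1, 2] / [4, 5] / [6];  Q = [1, 3] / [2, 4] / [5]
  Insert 3 (step 6): P = [1, 2, 3] / [4, 5] / [6];  Q = [1, 3, 6] / [2, 4] / [5]
Final shape: (3, 2, 1).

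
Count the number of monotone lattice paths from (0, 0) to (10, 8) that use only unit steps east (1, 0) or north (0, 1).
Number of paths = 43758

A monotone lattice path from (0, 0) to (10, 8) consists of 10 east steps and 8 north steps in some order, so it is determined by which 10 of the 18 steps are east. The count is C(18, 10) = 43758.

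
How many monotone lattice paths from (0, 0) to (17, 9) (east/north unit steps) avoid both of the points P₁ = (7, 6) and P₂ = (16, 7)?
Number of paths = 1949783

Inclusion–exclusion. Total paths: C(26, 17) = 3124550. Through P₁: C(13, 7)·C(13, 10) = 490776. Through P₂: C(23, 16)·C(3, 1) = 735471. Since P₁ is strictly southwest of P₂, a monotone path through both must visit P₁ then P₂; paths through both = C(13, 7)·C(10, 9)·C(3, 1) = 51480. Avoid both = 3124550 − 490776 − 735471 + 51480 = 1949783.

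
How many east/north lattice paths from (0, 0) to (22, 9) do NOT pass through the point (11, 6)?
Number of paths = 15655211

Total paths from (0, 0) to (22, 9): C(31, 22) = 20160075. Paths through (11, 6): (paths (0, 0) → (11, 6)) × (paths (11, 6) → (22, 9)) = C(17, 11) · C(14, 11) = 12376 · 364 = 4504864. Avoidance count = 20160075 − 4504864 = 15655211.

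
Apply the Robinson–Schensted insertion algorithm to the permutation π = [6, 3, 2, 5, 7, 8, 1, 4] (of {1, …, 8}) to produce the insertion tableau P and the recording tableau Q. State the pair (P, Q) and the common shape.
P = [1, 4, 7, 8] / [2, 5] / [3] / [6];  Q = [1, 4, 5, 6] / [2, 8] / [3] / [7];  common shape = (4, 2, 1, 1)

Row-insert the values π_1, π_2, … into P one at a time, bumping the leftmost entry strictly greater than the inserted value down to the next row. The recording tableau Q records, in position (i, j), the step at which that cell was added to P.
  Insert 6 (step 1): P = [6];  Q = [1]
  Insert 3 (step 2): P = [3] / [6];  Q = [1] / [2]
  Insert 2 (step 3): P = [2] / [3] / [6];  Q = [1] / [2] / [3]
  Insert 5 (step 4): P = [2, 5] / [3] / [6];  Q = [1, 4] / [2] / [3]
  Insert 7 (step 5): P = [2, 5, 7] / [3] / [6];  Q = [1, 4, 5] / [2] / [3]
  Insert 8 (step 6): P = [2, 5, 7, 8] / [3] / [6];  Q = [1, 4, 5, 6] / [2] / [3]
  Insert 1 (step 7): P = [1, 5, 7, 8] / [2] / [3] / [6];  Q = [1, 4, 5, 6] / [2] / [3] / [7]
  Insert 4 (step 8): P = [1, 4, 7, 8] / [2, 5] / [3] / [6];  Q = [1, 4, 5, 6] / [2, 8] / [3] / [7]
Final shape: (4, 2, 1, 1).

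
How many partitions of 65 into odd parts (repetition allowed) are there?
p_odd(65) = 18200

Enumerate partitions using only odd parts via the recurrence o(n, m) = o(n, m−2) + o(n−m, m) over odd m, starting from the largest odd part ≤ n. This gives p_odd(65) = 18200. (Euler's theorem: equals the count of distinct-part partitions.)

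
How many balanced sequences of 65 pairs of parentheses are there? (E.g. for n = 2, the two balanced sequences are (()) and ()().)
C_65 = 1440418573150919668872489894243865350

These balanced parentheses are counted by the Catalan number C_n = (1/(n + 1)) · C(2n, n). For n = 65: C_65 = (1/66) · C(130, 65) = 95067625827960698145584333020095113100/66 = 1440418573150919668872489894243865350.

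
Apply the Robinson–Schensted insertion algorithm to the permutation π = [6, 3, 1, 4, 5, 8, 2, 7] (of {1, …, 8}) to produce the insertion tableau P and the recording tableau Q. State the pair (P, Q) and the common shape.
P = [1, 2, 5, 7] / [3, 4, 8] / [6];  Q = [1, 4, 5, 6] / [2, 7, 8] / [3];  common shape = (4, 3, 1)

Row-insert the values π_1, π_2, … into P one at a time, bumping the leftmost entry strictly greater than the inserted value down to the next row. The recording tableau Q records, in position (i, j), the step at which that cell was added to P.
  Insert 6 (step 1): P = [6];  Q = [1]
  Insert 3 (step 2): P = [3] / [6];  Q = [1] / [2]
  Insert 1 (step 3): P = [1] / [3] / [6];  Q = [1] / [2] / [3]
  Insert 4 (step 4): P = [1, 4] / [3] / [6];  Q = [1, 4] / [2] / [3]
  Insert 5 (step 5): P = [1, 4, 5] / [3] / [6];  Q = [1, 4, 5] / [2] / [3]
  Insert 8 (step 6): P = [1, 4, 5, 8] / [3] / [6];  Q = [1, 4, 5, 6] / [2] / [3]
  Insert 2 (step 7): P = [1, 2, 5, 8] / [3, 4] / [6];  Q = [1, 4, 5, 6] / [2, 7] / [3]
  Insert 7 (step 8): P = [1, 2, 5, 7] / [3, 4, 8] / [6];  Q = [1, 4, 5, 6] / [2, 7, 8] / [3]
Final shape: (4, 3, 1).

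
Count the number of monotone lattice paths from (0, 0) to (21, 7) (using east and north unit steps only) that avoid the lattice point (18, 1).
Number of paths = 1182444

Total paths from (0, 0) to (21, 7): C(28, 21) = 1184040. Paths through (18, 1): (paths (0, 0) → (18, 1)) × (paths (18, 1) → (21, 7)) = C(19, 18) · C(9, 3) = 19 · 84 = 1596. Avoidance count = 1184040 − 1596 = 1182444.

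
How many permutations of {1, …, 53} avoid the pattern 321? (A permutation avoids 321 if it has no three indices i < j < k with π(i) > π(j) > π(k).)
C_53 = 116157871455782434250553845880

These 321-avoiding permutations are counted by the Catalan number C_n = (1/(n + 1)) · C(2n, n). For n = 53: C_53 = (1/54) · C(106, 53) = 6272525058612251449529907677520/54 = 116157871455782434250553845880.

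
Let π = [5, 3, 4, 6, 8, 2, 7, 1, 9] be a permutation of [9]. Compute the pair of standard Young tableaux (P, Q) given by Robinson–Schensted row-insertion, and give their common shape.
P = [1, 4, 6, 7, 9] / [2, 8] / [3] / [5];  Q = [1, 3, 4, 5, 9] / [2, 7] / [6] / [8];  common shape = (5, 2, 1, 1)

Row-insert the values π_1, π_2, … into P one at a time, bumping the leftmost entry strictly greater than the inserted value down to the next row. The recording tableau Q records, in position (i, j), the step at which that cell was added to P.
  Insert 5 (step 1): P = [5];  Q = [1]
  Insert 3 (step 2): P = [3] / [5];  Q = [1] / [2]
  Insert 4 (step 3): P = [3, 4] / [5];  Q = [1, 3] / [2]
  Insert 6 (step 4): P = [3, 4, 6] / [5];  Q = [1, 3, 4] / [2]
  Insert 8 (step 5): P = [3, 4, 6, 8] / [5];  Q = [1, 3, 4, 5] / [2]
  Insert 2 (step 6): P = [2, 4, 6, 8] / [3] / [5];  Q = [1, 3, 4, 5] / [2] / [6]
  Insert 7 (step 7): P = [2, 4, 6, 7] / [3, 8] / [5];  Q = [1, 3, 4, 5] / [2, 7] / [6]
  Insert 1 (step 8): P = [1, 4, 6, 7] / [2, 8] / [3] / [5];  Q = [1, 3, 4, 5] / [2, 7] / [6] / [8]
  Insert 9 (step 9): P = [1, 4, 6, 7, 9] / [2, 8] / [3] / [5];  Q = [1, 3, 4, 5, 9] / [2, 7] / [6] / [8]
Final shape: (5, 2, 1, 1).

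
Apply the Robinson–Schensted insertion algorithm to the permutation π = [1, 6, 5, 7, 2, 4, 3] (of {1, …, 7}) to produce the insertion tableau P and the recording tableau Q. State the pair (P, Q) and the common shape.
P = [1, 2, 3] / [4, 7] / [5] / [6];  Q = [1, 2, 4] / [3, 6] / [5] / [7];  common shape = (3, 2, 1, 1)

Row-insert the values π_1, π_2, … into P one at a time, bumping the leftmost entry strictly greater than the inserted value down to the next row. The recording tableau Q records, in position (i, j), the step at which that cell was added to P.
  Insert 1 (step 1): P = [1];  Q = [1]
  Insert 6 (step 2): P = [1, 6];  Q = [1, 2]
  Insert 5 (step 3): P = [1, 5] / [6];  Q = [1, 2] / [3]
  Insert 7 (step 4): P = [1, 5, 7] / [6];  Q = [1, 2, 4] / [3]
  Insert 2 (step 5): P = [1, 2, 7] / [5] / [6];  Q = [1, 2, 4] / [3] / [5]
  Insert 4 (step 6): P = [1, 2, 4] / [5, 7] / [6];  Q = [1, 2, 4] / [3, 6] / [5]
  Insert 3 (step 7): P = [1, 2, 3] / [4, 7] / [5] / [6];  Q = [1, 2, 4] / [3, 6] / [5] / [7]
Final shape: (3, 2, 1, 1).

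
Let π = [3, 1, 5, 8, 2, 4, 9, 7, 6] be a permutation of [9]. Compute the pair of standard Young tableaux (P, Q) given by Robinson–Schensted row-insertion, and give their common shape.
P = [1, 2, 4, 6] / [3, 5, 7, 9] / [8];  Q = [1, 3, 4, 7] / [2, 5, 6, 8] / [9];  common shape = (4, 4, 1)

Row-insert the values π_1, π_2, … into P one at a time, bumping the leftmost entry strictly greater than the inserted value down to the next row. The recording tableau Q records, in position (i, j), the step at which that cell was added to P.
  Insert 3 (step 1): P = [3];  Q = [1]
  Insert 1 (step 2): P = [1] / [3];  Q = [1] / [2]
  Insert 5 (step 3): P = [1, 5] / [3];  Q = [1, 3] / [2]
  Insert 8 (step 4): P = [1, 5, 8] / [3];  Q = [1, 3, 4] / [2]
  Insert 2 (step 5): P = [1, 2, 8] / [3, 5];  Q = [1, 3, 4] / [2, 5]
  Insert 4 (step 6): P = [1, 2, 4] / [3, 5, 8];  Q = [1, 3, 4] / [2, 5, 6]
  Insert 9 (step 7): P = [1, 2, 4, 9] / [3, 5, 8];  Q = [1, 3, 4, 7] / [2, 5, 6]
  Insert 7 (step 8): P = [1, 2, 4, 7] / [3, 5, 8, 9];  Q = [1, 3, 4, 7] / [2, 5, 6, 8]
  Insert 6 (step 9): P = [1, 2, 4, 6] / [3, 5, 7, 9] / [8];  Q = [1, 3, 4, 7] / [2, 5, 6, 8] / [9]
Final shape: (4, 4, 1).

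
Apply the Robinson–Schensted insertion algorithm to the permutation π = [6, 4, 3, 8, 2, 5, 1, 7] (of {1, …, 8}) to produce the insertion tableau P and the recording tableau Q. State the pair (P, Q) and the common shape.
P = [1, 5, 7] / [2, 8] / [3] / [4] / [6];  Q = [1, 4, 8] / [2, 6] / [3] / [5] / [7];  common shape = (3, 2, 1, 1, 1)

Row-insert the values π_1, π_2, … into P one at a time, bumping the leftmost entry strictly greater than the inserted value down to the next row. The recording tableau Q records, in position (i, j), the step at which that cell was added to P.
  Insert 6 (step 1): P = [6];  Q = [1]
  Insert 4 (step 2): P = [4] / [6];  Q = [1] / [2]
  Insert 3 (step 3): P = [3] / [4] / [6];  Q = [1] / [2] / [3]
  Insert 8 (step 4): P = [3, 8] / [4] / [6];  Q = [1, 4] / [2] / [3]
  Insert 2 (step 5): P = [2, 8] / [3] / [4] / [6];  Q = [1, 4] / [2] / [3] / [5]
  Insert 5 (step 6): P = [2, 5] / [3, 8] / [4] / [6];  Q = [1, 4] / [2, 6] / [3] / [5]
  Insert 1 (step 7): P = [1, 5] / [2, 8] / [3] / [4] / [6];  Q = [1, 4] / [2, 6] / [3] / [5] / [7]
  Insert 7 (step 8): P = [1, 5, 7] / [2, 8] / [3] / [4] / [6];  Q = [1, 4, 8] / [2, 6] / [3] / [5] / [7]
Final shape: (3, 2, 1, 1, 1).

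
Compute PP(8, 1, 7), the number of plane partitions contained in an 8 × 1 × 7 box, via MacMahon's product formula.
PP(8, 1, 7) = 6435

Evaluate the triple product over i = 1..8, j = 1..1, k = 1..7. The factors are (2/1) · (3/2) · (4/3) · (5/4) · (6/5) · (7/6) · (8/7) · (3/2) · … (56 factors total). The numerators and denominators telescope so the product is an integer; carrying out the multiplication exactly gives PP(8, 1, 7) = 6435.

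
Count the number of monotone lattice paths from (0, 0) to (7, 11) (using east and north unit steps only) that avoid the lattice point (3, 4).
Number of paths = 20274

Total paths from (0, 0) to (7, 11): C(18, 7) = 31824. Paths through (3, 4): (paths (0, 0) → (3, 4)) × (paths (3, 4) → (7, 11)) = C(7, 3) · C(11, 4) = 35 · 330 = 11550. Avoidance count = 31824 − 11550 = 20274.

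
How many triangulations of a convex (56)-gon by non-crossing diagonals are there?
C_54 = 451959718027953471447609509424

These polygon triangulations are counted by the Catalan number C_n = (1/(n + 1)) · C(2n, n). For n = 54: C_54 = (1/55) · C(108, 54) = 24857784491537440929618523018320/55 = 451959718027953471447609509424.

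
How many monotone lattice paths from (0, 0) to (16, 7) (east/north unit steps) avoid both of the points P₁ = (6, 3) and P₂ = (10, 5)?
Number of paths = 112269

Inclusion–exclusion. Total paths: C(23, 16) = 245157. Through P₁: C(9, 6)·C(14, 10) = 84084. Through P₂: C(15, 10)·C(8, 6) = 84084. Since P₁ is strictly southwest of P₂, a monotone path through both must visit P₁ then P₂; paths through both = C(9, 6)·C(6, 4)·C(8, 6) = 35280. Avoid both = 245157 − 84084 − 84084 + 35280 = 112269.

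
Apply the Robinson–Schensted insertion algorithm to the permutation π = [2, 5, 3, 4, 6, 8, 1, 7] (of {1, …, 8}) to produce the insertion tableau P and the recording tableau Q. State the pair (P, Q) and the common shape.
P = [1, 3, 4, 6, 7] / [2, 8] / [5];  Q = [1, 2, 4, 5, 6] / [3, 8] / [7];  common shape = (5, 2, 1)

Row-insert the values π_1, π_2, … into P one at a time, bumping the leftmost entry strictly greater than the inserted value down to the next row. The recording tableau Q records, in position (i, j), the step at which that cell was added to P.
  Insert 2 (step 1): P = [2];  Q = [1]
  Insert 5 (step 2): P = [2, 5];  Q = [1, 2]
  Insert 3 (step 3): P = [2, 3] / [5];  Q = [1, 2] / [3]
  Insert 4 (step 4): P = [2, 3, 4] / [5];  Q = [1, 2, 4] / [3]
  Insert 6 (step 5): P = [2, 3, 4, 6] / [5];  Q = [1, 2, 4, 5] / [3]
  Insert 8 (step 6): P = [2, 3, 4, 6, 8] / [5];  Q = [1, 2, 4, 5, 6] / [3]
  Insert 1 (step 7): P = [1, 3, 4, 6, 8] / [2] / [5];  Q = [1, 2, 4, 5, 6] / [3] / [7]
  Insert 7 (step 8): P = [1, 3, 4, 6, 7] / [2, 8] / [5];  Q = [1, 2, 4, 5, 6] / [3, 8] / [7]
Final shape: (5, 2, 1).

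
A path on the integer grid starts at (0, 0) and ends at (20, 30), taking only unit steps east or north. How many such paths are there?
Number of paths = 47129212243960

A monotone lattice path from (0, 0) to (20, 30) consists of 20 east steps and 30 north steps in some order, so it is determined by which 20 of the 50 steps are east. The count is C(50, 20) = 47129212243960.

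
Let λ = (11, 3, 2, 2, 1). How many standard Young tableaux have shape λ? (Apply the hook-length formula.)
# SYT of shape (11, 3, 2, 2, 1) = 2686068

Hook-length formula: f^λ = n! / Π hook(c), product over all cells c of the Young diagram. For λ = (11, 3, 2, 2, 1), n = 19 boxes. Hook lengths by row (left-to-right, top-to-bottom): [15, 13, 10, 8, 7, 6, 5, 4, 3, 2, 1]; [6, 4, 1]; [4, 2]; [3, 1]; [1]. Product of hooks = 45287424000. So f^λ = 19! / 45287424000 = 121645100408832000 / 45287424000 = 2686068.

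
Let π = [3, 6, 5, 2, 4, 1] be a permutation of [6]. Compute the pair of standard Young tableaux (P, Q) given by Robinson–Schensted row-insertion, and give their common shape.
P = [1, 4] / [2, 5] / [3] / [6];  Q = [1, 2] / [3, 5] / [4] / [6];  common shape = (2, 2, 1, 1)

Row-insert the values π_1, π_2, … into P one at a time, bumping the leftmost entry strictly greater than the inserted value down to the next row. The recording tableau Q records, in position (i, j), the step at which that cell was added to P.
  Insert 3 (step 1): P = [3];  Q = [1]
  Insert 6 (step 2): P = [3, 6];  Q = [1, 2]
  Insert 5 (step 3): P = [3, 5] / [6];  Q = [1, 2] / [3]
  Insert 2 (step 4): P = [2, 5] / [3] / [6];  Q = [1, 2] / [3] / [4]
  Insert 4 (step 5): P = [2, 4] / [3, 5] / [6];  Q = [1, 2] / [3, 5] / [4]
  Insert 1 (step 6): P = [1, 4] / [2, 5] / [3] / [6];  Q = [1, 2] / [3, 5] / [4] / [6]
Final shape: (2, 2, 1, 1).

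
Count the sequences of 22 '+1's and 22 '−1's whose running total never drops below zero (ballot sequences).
C_22 = 91482563640

These ballot sequences are counted by the Catalan number C_n = (1/(n + 1)) · C(2n, n). For n = 22: C_22 = (1/23) · C(44, 22) = 2104098963720/23 = 91482563640.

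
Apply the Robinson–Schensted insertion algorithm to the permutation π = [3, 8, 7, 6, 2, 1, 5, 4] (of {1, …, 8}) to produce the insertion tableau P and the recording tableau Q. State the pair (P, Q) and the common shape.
P = [1, 4] / [2, 5] / [3, 6] / [7] / [8];  Q = [1, 2] / [3, 7] / [4, 8] / [5] / [6];  common shape = (2, 2, 2, 1, 1)

Row-insert the values π_1, π_2, … into P one at a time, bumping the leftmost entry strictly greater than the inserted value down to the next row. The recording tableau Q records, in position (i, j), the step at which that cell was added to P.
  Insert 3 (step 1): P = [3];  Q = [1]
  Insert 8 (step 2): P = [3, 8];  Q = [1, 2]
  Insert 7 (step 3): P = [3, 7] / [8];  Q = [1, 2] / [3]
  Insert 6 (step 4): P = [3, 6] / [7] / [8];  Q = [1, 2] / [3] / [4]
  Insert 2 (step 5): P = [2, 6] / [3] / [7] / [8];  Q = [1, 2] / [3] / [4] / [5]
  Insert 1 (step 6): P = [1, 6] / [2] / [3] / [7] / [8];  Q = [1, 2] / [3] / [4] / [5] / [6]
  Insert 5 (step 7): P = [1, 5] / [2, 6] / [3] / [7] / [8];  Q = [1, 2] / [3, 7] / [4] / [5] / [6]
  Insert 4 (step 8): P = [1, 4] / [2, 5] / [3, 6] / [7] / [8];  Q = [1, 2] / [3, 7] / [4, 8] / [5] / [6]
Final shape: (2, 2, 2, 1, 1).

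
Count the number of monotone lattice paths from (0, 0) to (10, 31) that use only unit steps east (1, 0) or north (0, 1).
Number of paths = 1121099408

A monotone lattice path from (0, 0) to (10, 31) consists of 10 east steps and 31 north steps in some order, so it is determined by which 10 of the 41 steps are east. The count is C(41, 10) = 1121099408.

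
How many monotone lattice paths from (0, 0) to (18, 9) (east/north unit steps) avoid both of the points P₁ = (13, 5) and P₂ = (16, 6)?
Number of paths = 3203847

Inclusion–exclusion. Total paths: C(27, 18) = 4686825. Through P₁: C(18, 13)·C(9, 5) = 1079568. Through P₂: C(22, 16)·C(5, 2) = 746130. Since P₁ is strictly southwest of P₂, a monotone path through both must visit P₁ then P₂; paths through both = C(18, 13)·C(4, 3)·C(5, 2) = 342720. Avoid both = 4686825 − 1079568 − 746130 + 342720 = 3203847.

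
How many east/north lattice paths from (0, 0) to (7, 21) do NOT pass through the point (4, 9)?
Number of paths = 858715

Total paths from (0, 0) to (7, 21): C(28, 7) = 1184040. Paths through (4, 9): (paths (0, 0) → (4, 9)) × (paths (4, 9) → (7, 21)) = C(13, 4) · C(15, 3) = 715 · 455 = 325325. Avoidance count = 1184040 − 325325 = 858715.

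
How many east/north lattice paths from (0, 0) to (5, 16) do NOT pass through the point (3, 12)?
Number of paths = 13524

Total paths from (0, 0) to (5, 16): C(21, 5) = 20349. Paths through (3, 12): (paths (0, 0) → (3, 12)) × (paths (3, 12) → (5, 16)) = C(15, 3) · C(6, 2) = 455 · 15 = 6825. Avoidance count = 20349 − 6825 = 13524.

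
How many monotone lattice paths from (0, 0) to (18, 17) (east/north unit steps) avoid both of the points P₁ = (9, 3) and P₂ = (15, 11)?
Number of paths = 3764283850

Inclusion–exclusion. Total paths: C(35, 18) = 4537567650. Through P₁: C(12, 9)·C(23, 9) = 179781800. Through P₂: C(26, 15)·C(9, 3) = 648997440. Since P₁ is strictly southwest of P₂, a monotone path through both must visit P₁ then P₂; paths through both = C(12, 9)·C(14, 6)·C(9, 3) = 55495440. Avoid both = 4537567650 − 179781800 − 648997440 + 55495440 = 3764283850.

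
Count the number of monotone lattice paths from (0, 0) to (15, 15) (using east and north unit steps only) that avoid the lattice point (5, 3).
Number of paths = 118905344

Total paths from (0, 0) to (15, 15): C(30, 15) = 155117520. Paths through (5, 3): (paths (0, 0) → (5, 3)) × (paths (5, 3) → (15, 15)) = C(8, 5) · C(22, 10) = 56 · 646646 = 36212176. Avoidance count = 155117520 − 36212176 = 118905344.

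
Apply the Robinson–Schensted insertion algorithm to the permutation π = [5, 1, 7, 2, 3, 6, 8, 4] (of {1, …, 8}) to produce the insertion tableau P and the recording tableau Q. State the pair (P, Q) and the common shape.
P = [1, 2, 3, 4, 8] / [5, 6] / [7];  Q = [1, 3, 5, 6, 7] / [2, 4] / [8];  common shape = (5, 2, 1)

Row-insert the values π_1, π_2, … into P one at a time, bumping the leftmost entry strictly greater than the inserted value down to the next row. The recording tableau Q records, in position (i, j), the step at which that cell was added to P.
  Insert 5 (step 1): P = [5];  Q = [1]
  Insert 1 (step 2): P = [1] / [5];  Q = [1] / [2]
  Insert 7 (step 3): P = [1, 7] / [5];  Q = [1, 3] / [2]
  Insert 2 (step 4): P = [1, 2] / [5, 7];  Q = [1, 3] / [2, 4]
  Insert 3 (step 5): P = [1, 2, 3] / [5, 7];  Q = [1, 3, 5] / [2, 4]
  Insert 6 (step 6): P = [1, 2, 3, 6] / [5, 7];  Q = [1, 3, 5, 6] / [2, 4]
  Insert 8 (step 7): P = [1, 2, 3, 6, 8] / [5, 7];  Q = [1, 3, 5, 6, 7] / [2, 4]
  Insert 4 (step 8): P = [1, 2, 3, 4, 8] / [5, 6] / [7];  Q = [1, 3, 5, 6, 7] / [2, 4] / [8]
Final shape: (5, 2, 1).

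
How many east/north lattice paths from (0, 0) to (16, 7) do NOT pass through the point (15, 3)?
Number of paths = 241077

Total paths from (0, 0) to (16, 7): C(23, 16) = 245157. Paths through (15, 3): (paths (0, 0) → (15, 3)) × (paths (15, 3) → (16, 7)) = C(18, 15) · C(5, 1) = 816 · 5 = 4080. Avoidance count = 245157 − 4080 = 241077.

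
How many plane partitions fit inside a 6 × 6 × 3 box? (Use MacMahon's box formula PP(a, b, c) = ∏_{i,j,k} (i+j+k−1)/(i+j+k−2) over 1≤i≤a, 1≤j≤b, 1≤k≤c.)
PP(6, 6, 3) = 24293412

Evaluate the triple product over i = 1..6, j = 1..6, k = 1..3. The factors are (2/1) · (3/2) · (4/3) · (3/2) · (4/3) · (5/4) · (4/3) · (5/4) · … (108 factors total). The numerators and denominators telescope so the product is an integer; carrying out the multiplication exactly gives PP(6, 6, 3) = 24293412.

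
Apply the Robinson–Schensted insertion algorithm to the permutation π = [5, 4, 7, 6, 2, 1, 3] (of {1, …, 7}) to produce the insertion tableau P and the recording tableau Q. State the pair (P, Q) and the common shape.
P = [1, 3] / [2, 6] / [4, 7] / [5];  Q = [1, 3] / [2, 4] / [5, 7] / [6];  common shape = (2, 2, 2, 1)

Row-insert the values π_1, π_2, … into P one at a time, bumping the leftmost entry strictly greater than the inserted value down to the next row. The recording tableau Q records, in position (i, j), the step at which that cell was added to P.
  Insert 5 (step 1): P = [5];  Q = [1]
  Insert 4 (step 2): P = [4] / [5];  Q = [1] / [2]
  Insert 7 (step 3): P = [4, 7] / [5];  Q = [1, 3] / [2]
  Insert 6 (step 4): P = [4, 6] / [5, 7];  Q = [1, 3] / [2, 4]
  Insert 2 (step 5): P = [2, 6] / [4, 7] / [5];  Q = [1, 3] / [2, 4] / [5]
  Insert 1 (step 6): P = [1, 6] / [2, 7] / [4] / [5];  Q = [1, 3] / [2, 4] / [5] / [6]
  Insert 3 (step 7): P = [1, 3] / [2, 6] / [4, 7] / [5];  Q = [1, 3] / [2, 4] / [5, 7] / [6]
Final shape: (2, 2, 2, 1).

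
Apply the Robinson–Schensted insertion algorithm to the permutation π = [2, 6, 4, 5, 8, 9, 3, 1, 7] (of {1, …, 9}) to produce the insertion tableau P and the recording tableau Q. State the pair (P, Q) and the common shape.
P = [1, 3, 5, 7, 9] / [2, 8] / [4] / [6];  Q = [1, 2, 4, 5, 6] / [3, 9] / [7] / [8];  common shape = (5, 2, 1, 1)

Row-insert the values π_1, π_2, … into P one at a time, bumping the leftmost entry strictly greater than the inserted value down to the next row. The recording tableau Q records, in position (i, j), the step at which that cell was added to P.
  Insert 2 (step 1): P = [2];  Q = [1]
  Insert 6 (step 2): P = [2, 6];  Q = [1, 2]
  Insert 4 (step 3): P = [2, 4] / [6];  Q = [1, 2] / [3]
  Insert 5 (step 4): P = [2, 4, 5] / [6];  Q = [1, 2, 4] / [3]
  Insert 8 (step 5): P = [2, 4, 5, 8] / [6];  Q = [1, 2, 4, 5] / [3]
  Insert 9 (step 6): P = [2, 4, 5, 8, 9] / [6];  Q = [1, 2, 4, 5, 6] / [3]
  Insert 3 (step 7): P = [2, 3, 5, 8, 9] / [4] / [6];  Q = [1, 2, 4, 5, 6] / [3] / [7]
  Insert 1 (step 8): P = [1, 3, 5, 8, 9] / [2] / [4] / [6];  Q = [1, 2, 4, 5, 6] / [3] / [7] / [8]
  Insert 7 (step 9): P = [1, 3, 5, 7, 9] / [2, 8] / [4] / [6];  Q = [1, 2, 4, 5, 6] / [3, 9] / [7] / [8]
Final shape: (5, 2, 1, 1).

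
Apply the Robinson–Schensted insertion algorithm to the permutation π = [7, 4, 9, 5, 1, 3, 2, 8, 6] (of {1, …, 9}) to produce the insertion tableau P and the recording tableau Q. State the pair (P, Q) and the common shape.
P = [1, 2, 6] / [3, 5, 8] / [4, 9] / [7];  Q = [1, 3, 8] / [2, 4, 9] / [5, 6] / [7];  common shape = (3, 3, 2, 1)

Row-insert the values π_1, π_2, … into P one at a time, bumping the leftmost entry strictly greater than the inserted value down to the next row. The recording tableau Q records, in position (i, j), the step at which that cell was added to P.
  Insert 7 (step 1): P = [7];  Q = [1]
  Insert 4 (step 2): P = [4] / [7];  Q = [1] / [2]
  Insert 9 (step 3): P = [4, 9] / [7];  Q = [1, 3] / [2]
  Insert 5 (step 4): P = [4, 5] / [7, 9];  Q = [1, 3] / [2, 4]
  Insert 1 (step 5): P = [1, 5] / [4, 9] / [7];  Q = [1, 3] / [2, 4] / [5]
  Insert 3 (step 6): P = [1, 3] / [4, 5] / [7, 9];  Q = [1, 3] / [2, 4] / [5, 6]
  Insert 2 (step 7): P = [1, 2] / [3, 5] / [4, 9] / [7];  Q = [1, 3] / [2, 4] / [5, 6] / [7]
  Insert 8 (step 8): P = [1, 2, 8] / [3, 5] / [4, 9] / [7];  Q = [1, 3, 8] / [2, 4] / [5, 6] / [7]
  Insert 6 (step 9): P = [1, 2, 6] / [3, 5, 8] / [4, 9] / [7];  Q = [1, 3, 8] / [2, 4, 9] / [5, 6] / [7]
Final shape: (3, 3, 2, 1).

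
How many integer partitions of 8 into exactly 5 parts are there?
p(8, 5 parts) = 3

Partitions of n into exactly k parts ↔ partitions of n − k into at most k parts (subtract 1 from each part). For n = 8, k = 5, the partitions are: 4+1+1+1+1, 3+2+1+1+1, 2+2+2+1+1. Count = 3.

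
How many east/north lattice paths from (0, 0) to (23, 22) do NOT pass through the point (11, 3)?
Number of paths = 4065347492700

Total paths from (0, 0) to (23, 22): C(45, 23) = 4116715363800. Paths through (11, 3): (paths (0, 0) → (11, 3)) × (paths (11, 3) → (23, 22)) = C(14, 11) · C(31, 12) = 364 · 141120525 = 51367871100. Avoidance count = 4116715363800 − 51367871100 = 4065347492700.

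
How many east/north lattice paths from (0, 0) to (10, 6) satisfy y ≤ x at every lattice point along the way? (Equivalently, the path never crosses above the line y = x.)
Number of paths = 3640

By the reflection principle (André's argument), the number of monotone paths to (10, 6) with n ≤ m that never go above y = x is C(16, 10) − C(16, 11) = 8008 − 4368 = 3640.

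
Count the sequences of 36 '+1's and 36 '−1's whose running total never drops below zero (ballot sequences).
C_36 = 11959798385860453492

These ballot sequences are counted by the Catalan number C_n = (1/(n + 1)) · C(2n, n). For n = 36: C_36 = (1/37) · C(72, 36) = 442512540276836779204/37 = 11959798385860453492.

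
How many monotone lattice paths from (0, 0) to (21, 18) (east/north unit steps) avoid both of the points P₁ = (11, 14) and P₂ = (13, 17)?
Number of paths = 57220613940

Inclusion–exclusion. Total paths: C(39, 21) = 62359143990. Through P₁: C(25, 11)·C(14, 10) = 4461857400. Through P₂: C(30, 13)·C(9, 8) = 1077838650. Since P₁ is strictly southwest of P₂, a monotone path through both must visit P₁ then P₂; paths through both = C(25, 11)·C(5, 2)·C(9, 8) = 401166000. Avoid both = 62359143990 − 4461857400 − 1077838650 + 401166000 = 57220613940.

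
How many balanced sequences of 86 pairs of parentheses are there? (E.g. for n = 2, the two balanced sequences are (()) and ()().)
C_86 = 4180080073556524734514695828170907458428751314320

These balanced parentheses are counted by the Catalan number C_n = (1/(n + 1)) · C(2n, n). For n = 86: C_86 = (1/87) · C(172, 86) = 363666966399417651902778537050868948883301364345840/87 = 4180080073556524734514695828170907458428751314320.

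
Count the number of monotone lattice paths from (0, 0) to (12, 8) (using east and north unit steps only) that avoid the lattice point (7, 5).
Number of paths = 81618

Total paths from (0, 0) to (12, 8): C(20, 12) = 125970. Paths through (7, 5): (paths (0, 0) → (7, 5)) × (paths (7, 5) → (12, 8)) = C(12, 7) · C(8, 5) = 792 · 56 = 44352. Avoidance count = 125970 − 44352 = 81618.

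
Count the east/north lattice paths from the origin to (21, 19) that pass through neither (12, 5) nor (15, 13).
Number of paths = 92572503320

Inclusion–exclusion. Total paths: C(40, 21) = 131282408400. Through P₁: C(17, 12)·C(23, 9) = 5056771720. Through P₂: C(28, 15)·C(12, 6) = 34596555840. Since P₁ is strictly southwest of P₂, a monotone path through both must visit P₁ then P₂; paths through both = C(17, 12)·C(11, 3)·C(12, 6) = 943422480. Avoid both = 131282408400 − 5056771720 − 34596555840 + 943422480 = 92572503320.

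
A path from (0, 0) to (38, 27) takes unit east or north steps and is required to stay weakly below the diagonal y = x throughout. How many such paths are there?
Number of paths = 445598409723850880

By the reflection principle (André's argument), the number of monotone paths to (38, 27) with n ≤ m that never go above y = x is C(65, 38) − C(65, 39) = 1448194831602515360 − 1002596421878664480 = 445598409723850880.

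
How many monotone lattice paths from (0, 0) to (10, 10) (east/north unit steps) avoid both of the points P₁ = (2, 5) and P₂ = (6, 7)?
Number of paths = 108694

Inclusion–exclusion. Total paths: C(20, 10) = 184756. Through P₁: C(7, 2)·C(13, 8) = 27027. Through P₂: C(13, 6)·C(7, 4) = 60060. Since P₁ is strictly southwest of P₂, a monotone path through both must visit P₁ then P₂; paths through both = C(7, 2)·C(6, 4)·C(7, 4) = 11025. Avoid both = 184756 − 27027 − 60060 + 11025 = 108694.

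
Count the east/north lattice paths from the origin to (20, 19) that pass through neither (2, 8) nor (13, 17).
Number of paths = 63327126960

Inclusion–exclusion. Total paths: C(39, 20) = 68923264410. Through P₁: C(10, 2)·C(29, 18) = 1556878050. Through P₂: C(30, 13)·C(9, 7) = 4311354600. Since P₁ is strictly southwest of P₂, a monotone path through both must visit P₁ then P₂; paths through both = C(10, 2)·C(20, 11)·C(9, 7) = 272095200. Avoid both = 68923264410 − 1556878050 − 4311354600 + 272095200 = 63327126960.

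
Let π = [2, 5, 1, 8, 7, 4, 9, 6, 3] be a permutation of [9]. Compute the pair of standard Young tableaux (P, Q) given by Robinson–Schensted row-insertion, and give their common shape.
P = [1, 3, 6, 9] / [2, 4, 7] / [5] / [8];  Q = [1, 2, 4, 7] / [3, 5, 8] / [6] / [9];  common shape = (4, 3, 1, 1)

Row-insert the values π_1, π_2, … into P one at a time, bumping the leftmost entry strictly greater than the inserted value down to the next row. The recording tableau Q records, in position (i, j), the step at which that cell was added to P.
  Insert 2 (step 1): P = [2];  Q = [1]
  Insert 5 (step 2): P = [2, 5];  Q = [1, 2]
  Insert 1 (step 3): P = [1, 5] / [2];  Q = [1, 2] / [3]
  Insert 8 (step 4): P = [1, 5, 8] / [2];  Q = [1, 2, 4] / [3]
  Insert 7 (step 5): P = [1, 5, 7] / [2, 8];  Q = [1, 2, 4] / [3, 5]
  Insert 4 (step 6): P = [1, 4, 7] / [2, 5] / [8];  Q = [1, 2, 4] / [3, 5] / [6]
  Insert 9 (step 7): P = [1, 4, 7, 9] / [2, 5] / [8];  Q = [1, 2, 4, 7] / [3, 5] / [6]
  Insert 6 (step 8): P = [1, 4, 6, 9] / [2, 5, 7] / [8];  Q = [1, 2, 4, 7] / [3, 5, 8] / [6]
  Insert 3 (step 9): P = [1, 3, 6, 9] / [2, 4, 7] / [5] / [8];  Q = [1, 2, 4, 7] / [3, 5, 8] / [6] / [9]
Final shape: (4, 3, 1, 1).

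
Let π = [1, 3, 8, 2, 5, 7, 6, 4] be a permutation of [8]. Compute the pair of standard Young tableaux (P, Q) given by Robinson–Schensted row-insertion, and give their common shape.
P = [1, 2, 4, 6] / [3, 5] / [7] / [8];  Q = [1, 2, 3, 6] / [4, 5] / [7] / [8];  common shape = (4, 2, 1, 1)

Row-insert the values π_1, π_2, … into P one at a time, bumping the leftmost entry strictly greater than the inserted value down to the next row. The recording tableau Q records, in position (i, j), the step at which that cell was added to P.
  Insert 1 (step 1): P = [1];  Q = [1]
  Insert 3 (step 2): P = [1, 3];  Q = [1, 2]
  Insert 8 (step 3): P = [1, 3, 8];  Q = [1, 2, 3]
  Insert 2 (step 4): P = [1, 2, 8] / [3];  Q = [1, 2, 3] / [4]
  Insert 5 (step 5): P = [1, 2, 5] / [3, 8];  Q = [1, 2, 3] / [4, 5]
  Insert 7 (step 6): P = [1, 2, 5, 7] / [3, 8];  Q = [1, 2, 3, 6] / [4, 5]
  Insert 6 (step 7): P = [1, 2, 5, 6] / [3, 7] / [8];  Q = [1, 2, 3, 6] / [4, 5] / [7]
  Insert 4 (step 8): P = [1, 2, 4, 6] / [3, 5] / [7] / [8];  Q = [1, 2, 3, 6] / [4, 5] / [7] / [8]
Final shape: (4, 2, 1, 1).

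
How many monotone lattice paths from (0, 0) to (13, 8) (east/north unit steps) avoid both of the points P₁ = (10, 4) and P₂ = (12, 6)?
Number of paths = 130781

Inclusion–exclusion. Total paths: C(21, 13) = 203490. Through P₁: C(14, 10)·C(7, 3) = 35035. Through P₂: C(18, 12)·C(3, 1) = 55692. Since P₁ is strictly southwest of P₂, a monotone path through both must visit P₁ then P₂; paths through both = C(14, 10)·C(4, 2)·C(3, 1) = 18018. Avoid both = 203490 − 35035 − 55692 + 18018 = 130781.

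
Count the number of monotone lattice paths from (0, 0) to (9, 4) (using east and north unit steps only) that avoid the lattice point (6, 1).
Number of paths = 575

Total paths from (0, 0) to (9, 4): C(13, 9) = 715. Paths through (6, 1): (paths (0, 0) → (6, 1)) × (paths (6, 1) → (9, 4)) = C(7, 6) · C(6, 3) = 7 · 20 = 140. Avoidance count = 715 − 140 = 575.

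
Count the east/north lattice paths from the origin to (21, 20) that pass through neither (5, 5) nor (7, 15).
Number of paths = 191603119344

Inclusion–exclusion. Total paths: C(41, 21) = 269128937220. Through P₁: C(10, 5)·C(31, 16) = 75736129140. Through P₂: C(22, 7)·C(19, 14) = 1983085632. Since P₁ is strictly southwest of P₂, a monotone path through both must visit P₁ then P₂; paths through both = C(10, 5)·C(12, 2)·C(19, 14) = 193396896. Avoid both = 269128937220 − 75736129140 − 1983085632 + 193396896 = 191603119344.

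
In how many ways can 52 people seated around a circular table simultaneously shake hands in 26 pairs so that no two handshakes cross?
C_26 = 18367353072152

These noncrossing handshakes are counted by the Catalan number C_n = (1/(n + 1)) · C(2n, n). For n = 26: C_26 = (1/27) · C(52, 26) = 495918532948104/27 = 18367353072152.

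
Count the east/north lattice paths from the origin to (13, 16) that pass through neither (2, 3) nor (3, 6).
Number of paths = 34773211

Inclusion–exclusion. Total paths: C(29, 13) = 67863915. Through P₁: C(5, 2)·C(24, 11) = 24961440. Through P₂: C(9, 3)·C(20, 10) = 15519504. Since P₁ is strictly southwest of P₂, a monotone path through both must visit P₁ then P₂; paths through both = C(5, 2)·C(4, 1)·C(20, 10) = 7390240. Avoid both = 67863915 − 24961440 − 15519504 + 7390240 = 34773211.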